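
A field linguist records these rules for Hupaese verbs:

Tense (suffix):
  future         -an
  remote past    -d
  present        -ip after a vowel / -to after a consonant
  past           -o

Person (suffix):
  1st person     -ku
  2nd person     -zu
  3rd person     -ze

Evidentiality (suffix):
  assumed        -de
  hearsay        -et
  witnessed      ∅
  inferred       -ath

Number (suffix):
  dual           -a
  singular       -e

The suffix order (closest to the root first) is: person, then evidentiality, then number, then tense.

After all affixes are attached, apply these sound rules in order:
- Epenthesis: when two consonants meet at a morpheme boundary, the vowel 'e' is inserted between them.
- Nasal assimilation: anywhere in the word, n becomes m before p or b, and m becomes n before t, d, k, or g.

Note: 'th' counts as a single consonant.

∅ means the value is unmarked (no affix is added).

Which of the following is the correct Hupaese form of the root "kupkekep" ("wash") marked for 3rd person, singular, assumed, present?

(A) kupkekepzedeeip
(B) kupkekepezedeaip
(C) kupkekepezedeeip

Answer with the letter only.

C

Attach person 3rd person -ze → kupkekepze.
Attach evidentiality assumed -de → kupkekepzede.
Attach number singular -e → kupkekepzedee.
Attach tense present -ip (after vowel 'e') → kupkekepzedeeip.
Apply epenthesis: kupkekepzedeeip → kupkekepezedeeip.
Nasal assimilation: no change.
So the correct form is kupkekepezedeeip, option (C).
(A) kupkekepzedeeip is wrong: it fails to apply the sound rule(s).
(B) kupkekepezedeaip is wrong: it uses dual instead of singular for number.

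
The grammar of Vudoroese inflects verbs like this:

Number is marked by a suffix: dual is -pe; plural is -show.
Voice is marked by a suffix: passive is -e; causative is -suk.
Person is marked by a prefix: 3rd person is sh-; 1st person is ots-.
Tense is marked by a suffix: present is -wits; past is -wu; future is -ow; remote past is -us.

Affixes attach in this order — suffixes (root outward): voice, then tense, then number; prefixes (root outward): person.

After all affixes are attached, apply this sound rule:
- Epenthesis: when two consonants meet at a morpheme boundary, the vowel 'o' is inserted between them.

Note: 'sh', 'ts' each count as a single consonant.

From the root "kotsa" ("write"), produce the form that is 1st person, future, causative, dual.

otsokotsasukowope

Attach voice causative -suk → kotsasuk.
Attach tense future -ow → kotsasukow.
Attach person 1st person ots- → otskotsasukow.
Attach number dual -pe → otskotsasukowpe.
Apply epenthesis: otskotsasukowpe → otsokotsasukowope.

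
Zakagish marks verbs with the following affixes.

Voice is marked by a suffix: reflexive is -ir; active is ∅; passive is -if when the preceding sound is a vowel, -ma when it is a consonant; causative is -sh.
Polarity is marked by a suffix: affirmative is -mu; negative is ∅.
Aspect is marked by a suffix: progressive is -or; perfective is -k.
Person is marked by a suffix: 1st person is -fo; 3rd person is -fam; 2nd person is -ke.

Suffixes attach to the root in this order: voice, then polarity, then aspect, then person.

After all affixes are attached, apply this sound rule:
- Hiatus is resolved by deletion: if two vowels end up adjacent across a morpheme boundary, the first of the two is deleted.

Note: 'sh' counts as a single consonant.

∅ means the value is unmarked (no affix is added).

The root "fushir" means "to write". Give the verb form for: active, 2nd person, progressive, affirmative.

fushirmorke

voice = active: zero marking, form stays fushir.
Attach polarity affirmative -mu → fushirmu.
Attach aspect progressive -or → fushirmuor.
Attach person 2nd person -ke → fushirmuorke.
Apply vowel deletion: fushirmuorke → fushirmorke.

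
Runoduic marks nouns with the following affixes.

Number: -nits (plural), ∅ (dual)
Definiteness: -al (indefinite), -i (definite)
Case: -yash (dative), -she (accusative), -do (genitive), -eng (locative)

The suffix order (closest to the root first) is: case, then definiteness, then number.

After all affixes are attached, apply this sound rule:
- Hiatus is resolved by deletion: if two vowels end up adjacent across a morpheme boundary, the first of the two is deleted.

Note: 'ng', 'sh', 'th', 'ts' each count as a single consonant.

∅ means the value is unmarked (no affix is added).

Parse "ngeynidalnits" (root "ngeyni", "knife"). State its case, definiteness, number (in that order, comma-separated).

genitive, indefinite, plural

Segment: ngeyni-do-al-nits.
case: -do → genitive.
definiteness: -al → indefinite.
number: -nits → plural.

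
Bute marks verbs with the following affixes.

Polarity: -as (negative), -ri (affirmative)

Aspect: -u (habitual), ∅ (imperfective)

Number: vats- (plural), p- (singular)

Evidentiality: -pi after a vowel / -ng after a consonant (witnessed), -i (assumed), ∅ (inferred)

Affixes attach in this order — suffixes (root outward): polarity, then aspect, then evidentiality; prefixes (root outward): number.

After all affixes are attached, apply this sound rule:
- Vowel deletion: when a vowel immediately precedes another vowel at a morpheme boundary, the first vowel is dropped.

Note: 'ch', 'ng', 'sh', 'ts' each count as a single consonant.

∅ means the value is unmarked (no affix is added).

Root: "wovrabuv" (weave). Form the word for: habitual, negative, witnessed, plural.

Attach polarity negative -as → wovrabuvas.
Attach aspect habitual -u → wovrabuvasu.
Attach number plural vats- → vatswovrabuvasu.
Attach evidentiality witnessed -pi (after vowel 'u') → vatswovrabuvasupi.
Vowel deletion: no change.

vatswovrabuvasupi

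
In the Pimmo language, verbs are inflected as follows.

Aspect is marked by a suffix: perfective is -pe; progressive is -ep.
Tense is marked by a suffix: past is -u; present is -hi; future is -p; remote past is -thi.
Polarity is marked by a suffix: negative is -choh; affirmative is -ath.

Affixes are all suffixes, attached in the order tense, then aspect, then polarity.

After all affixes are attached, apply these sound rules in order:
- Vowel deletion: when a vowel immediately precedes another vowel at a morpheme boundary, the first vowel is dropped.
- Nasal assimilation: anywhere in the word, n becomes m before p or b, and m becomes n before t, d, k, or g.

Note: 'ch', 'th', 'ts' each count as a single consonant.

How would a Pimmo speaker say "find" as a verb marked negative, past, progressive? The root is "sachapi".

sachapepchoh

Attach tense past -u → sachapiu.
Attach aspect progressive -ep → sachapiuep.
Attach polarity negative -choh → sachapiuepchoh.
Apply vowel deletion: sachapiuepchoh → sachapepchoh.
Nasal assimilation: no change.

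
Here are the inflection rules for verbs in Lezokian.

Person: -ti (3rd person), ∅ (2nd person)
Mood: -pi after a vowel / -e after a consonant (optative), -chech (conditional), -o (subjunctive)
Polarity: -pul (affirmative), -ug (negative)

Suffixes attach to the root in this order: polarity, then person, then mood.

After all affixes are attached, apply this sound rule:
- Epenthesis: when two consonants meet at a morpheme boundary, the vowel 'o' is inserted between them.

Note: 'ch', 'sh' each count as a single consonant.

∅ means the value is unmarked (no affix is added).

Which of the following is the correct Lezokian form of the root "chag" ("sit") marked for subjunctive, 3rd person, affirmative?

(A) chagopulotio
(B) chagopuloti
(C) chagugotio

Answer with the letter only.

Attach polarity affirmative -pul → chagpul.
Attach person 3rd person -ti → chagpulti.
Attach mood subjunctive -o → chagpultio.
Apply epenthesis: chagpultio → chagopulotio.
So the correct form is chagopulotio, option (A).
(B) chagopuloti is wrong: it has the affixes in the wrong order.
(C) chagugotio is wrong: it uses negative instead of affirmative for polarity.

A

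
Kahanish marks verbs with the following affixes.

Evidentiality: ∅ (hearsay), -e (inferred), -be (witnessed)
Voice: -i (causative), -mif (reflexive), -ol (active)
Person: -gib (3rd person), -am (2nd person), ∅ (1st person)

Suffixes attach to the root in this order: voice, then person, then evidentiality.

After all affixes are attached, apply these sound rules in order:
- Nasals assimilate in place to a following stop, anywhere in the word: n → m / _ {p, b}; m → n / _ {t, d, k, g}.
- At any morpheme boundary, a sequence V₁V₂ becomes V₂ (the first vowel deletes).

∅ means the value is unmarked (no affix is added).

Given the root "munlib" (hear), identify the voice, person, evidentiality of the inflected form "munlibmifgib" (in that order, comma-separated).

reflexive, 3rd person, hearsay

Segment: munlib-mif-gib.
voice: -mif → reflexive.
person: -gib → 3rd person.
evidentiality: ∅ → hearsay.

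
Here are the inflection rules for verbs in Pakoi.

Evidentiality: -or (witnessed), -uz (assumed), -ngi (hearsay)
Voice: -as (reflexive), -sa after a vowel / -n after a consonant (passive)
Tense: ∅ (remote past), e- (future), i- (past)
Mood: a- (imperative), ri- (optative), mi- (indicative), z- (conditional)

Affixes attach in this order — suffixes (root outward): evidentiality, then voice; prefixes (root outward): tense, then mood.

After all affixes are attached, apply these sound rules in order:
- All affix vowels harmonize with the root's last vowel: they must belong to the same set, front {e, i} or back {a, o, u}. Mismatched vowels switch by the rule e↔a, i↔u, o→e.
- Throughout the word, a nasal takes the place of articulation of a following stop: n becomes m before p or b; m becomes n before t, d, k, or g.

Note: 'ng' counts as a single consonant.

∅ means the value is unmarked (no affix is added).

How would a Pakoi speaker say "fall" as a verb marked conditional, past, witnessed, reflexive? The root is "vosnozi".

Attach evidentiality witnessed -or → vosnozior.
Attach voice reflexive -as → vosnozioras.
Attach tense past i- → ivosnozioras.
Attach mood conditional z- → zivosnozioras.
Apply vowel harmony: zivosnozioras → zivosnozieres.
Nasal assimilation: no change.

zivosnozieres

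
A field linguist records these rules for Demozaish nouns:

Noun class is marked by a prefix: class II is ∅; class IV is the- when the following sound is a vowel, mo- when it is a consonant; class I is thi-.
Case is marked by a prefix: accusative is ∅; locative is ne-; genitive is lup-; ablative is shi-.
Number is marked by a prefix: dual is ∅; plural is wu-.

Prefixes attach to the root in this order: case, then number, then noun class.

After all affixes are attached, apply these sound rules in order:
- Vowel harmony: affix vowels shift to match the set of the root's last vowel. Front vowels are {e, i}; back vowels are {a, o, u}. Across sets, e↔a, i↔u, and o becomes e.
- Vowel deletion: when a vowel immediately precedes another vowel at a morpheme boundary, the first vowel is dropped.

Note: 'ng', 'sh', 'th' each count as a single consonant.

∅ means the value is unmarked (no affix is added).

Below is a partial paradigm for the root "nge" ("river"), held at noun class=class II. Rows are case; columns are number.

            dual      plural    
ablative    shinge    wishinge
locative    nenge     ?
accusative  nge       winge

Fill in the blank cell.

winenge

Attach case locative ne- → nenge.
Attach number plural wu- → wunenge.
noun class = class II: zero marking, form stays wunenge.
Apply vowel harmony: wunenge → winenge.
Vowel deletion: no change.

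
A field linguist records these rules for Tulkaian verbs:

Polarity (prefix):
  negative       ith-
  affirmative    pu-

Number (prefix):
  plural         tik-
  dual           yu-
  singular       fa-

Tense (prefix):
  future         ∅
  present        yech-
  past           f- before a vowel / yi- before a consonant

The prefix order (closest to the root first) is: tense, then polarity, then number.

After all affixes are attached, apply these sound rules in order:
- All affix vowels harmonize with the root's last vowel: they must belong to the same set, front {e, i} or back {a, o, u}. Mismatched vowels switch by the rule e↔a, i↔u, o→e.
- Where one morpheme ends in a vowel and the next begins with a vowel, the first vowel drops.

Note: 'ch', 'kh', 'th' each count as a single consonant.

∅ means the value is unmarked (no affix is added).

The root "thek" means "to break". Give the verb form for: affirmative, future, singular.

fepithek

tense = future: zero marking, form stays thek.
Attach polarity affirmative pu- → puthek.
Attach number singular fa- → faputhek.
Apply vowel harmony: faputhek → fepithek.
Vowel deletion: no change.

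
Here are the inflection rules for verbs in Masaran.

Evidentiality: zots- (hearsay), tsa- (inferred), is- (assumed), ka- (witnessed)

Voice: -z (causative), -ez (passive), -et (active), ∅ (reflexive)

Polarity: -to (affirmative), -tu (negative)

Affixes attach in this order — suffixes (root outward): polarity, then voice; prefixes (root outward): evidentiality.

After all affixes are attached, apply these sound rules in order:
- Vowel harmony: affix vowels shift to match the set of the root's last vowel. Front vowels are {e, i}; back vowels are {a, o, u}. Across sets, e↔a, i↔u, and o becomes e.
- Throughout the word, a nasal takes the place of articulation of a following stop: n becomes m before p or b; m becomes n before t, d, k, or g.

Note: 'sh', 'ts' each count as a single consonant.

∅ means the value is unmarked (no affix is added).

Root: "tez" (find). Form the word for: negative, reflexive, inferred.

tsetezti

Attach polarity negative -tu → teztu.
voice = reflexive: zero marking, form stays teztu.
Attach evidentiality inferred tsa- → tsateztu.
Apply vowel harmony: tsateztu → tsetezti.
Nasal assimilation: no change.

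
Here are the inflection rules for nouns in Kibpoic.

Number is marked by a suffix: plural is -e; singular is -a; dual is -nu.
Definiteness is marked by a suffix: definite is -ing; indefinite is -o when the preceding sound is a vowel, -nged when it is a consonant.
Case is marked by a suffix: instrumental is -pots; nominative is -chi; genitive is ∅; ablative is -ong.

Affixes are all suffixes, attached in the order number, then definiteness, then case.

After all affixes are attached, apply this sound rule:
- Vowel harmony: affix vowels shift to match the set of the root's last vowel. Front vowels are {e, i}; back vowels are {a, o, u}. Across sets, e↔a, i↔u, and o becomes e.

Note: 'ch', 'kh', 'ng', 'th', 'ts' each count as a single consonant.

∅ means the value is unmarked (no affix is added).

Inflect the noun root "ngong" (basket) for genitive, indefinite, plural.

ngongao

Attach number plural -e → ngonge.
Attach definiteness indefinite -o (after vowel 'e') → ngongeo.
case = genitive: zero marking, form stays ngongeo.
Apply vowel harmony: ngongeo → ngongao.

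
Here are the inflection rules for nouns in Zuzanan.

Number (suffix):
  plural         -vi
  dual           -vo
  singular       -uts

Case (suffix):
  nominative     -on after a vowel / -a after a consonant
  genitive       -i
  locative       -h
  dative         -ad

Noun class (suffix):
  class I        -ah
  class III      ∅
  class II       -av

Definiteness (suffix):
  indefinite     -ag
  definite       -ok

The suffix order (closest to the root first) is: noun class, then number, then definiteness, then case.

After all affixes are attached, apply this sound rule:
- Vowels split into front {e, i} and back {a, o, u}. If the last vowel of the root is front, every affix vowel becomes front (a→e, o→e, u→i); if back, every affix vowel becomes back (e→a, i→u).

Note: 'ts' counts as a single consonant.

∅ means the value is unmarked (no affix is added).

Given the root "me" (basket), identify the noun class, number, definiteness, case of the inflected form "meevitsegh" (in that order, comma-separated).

Segment: me-av-uts-ag-h.
noun class: -av → class II.
number: -uts → singular.
definiteness: -ag → indefinite.
case: -h → locative.

class II, singular, indefinite, locative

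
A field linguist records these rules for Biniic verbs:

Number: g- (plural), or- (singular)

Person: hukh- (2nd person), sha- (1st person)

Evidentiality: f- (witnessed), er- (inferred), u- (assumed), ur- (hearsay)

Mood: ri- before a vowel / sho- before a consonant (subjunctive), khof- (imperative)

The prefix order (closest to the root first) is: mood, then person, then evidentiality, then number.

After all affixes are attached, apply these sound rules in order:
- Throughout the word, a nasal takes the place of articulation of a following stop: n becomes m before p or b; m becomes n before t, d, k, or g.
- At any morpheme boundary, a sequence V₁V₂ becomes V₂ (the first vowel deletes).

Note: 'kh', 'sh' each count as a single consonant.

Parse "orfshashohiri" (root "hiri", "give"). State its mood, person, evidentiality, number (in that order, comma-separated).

subjunctive, 1st person, witnessed, singular

Segment: or-f-sha-sho-hiri.
mood: ri/sho- → subjunctive.
person: sha- → 1st person.
evidentiality: f- → witnessed.
number: or- → singular.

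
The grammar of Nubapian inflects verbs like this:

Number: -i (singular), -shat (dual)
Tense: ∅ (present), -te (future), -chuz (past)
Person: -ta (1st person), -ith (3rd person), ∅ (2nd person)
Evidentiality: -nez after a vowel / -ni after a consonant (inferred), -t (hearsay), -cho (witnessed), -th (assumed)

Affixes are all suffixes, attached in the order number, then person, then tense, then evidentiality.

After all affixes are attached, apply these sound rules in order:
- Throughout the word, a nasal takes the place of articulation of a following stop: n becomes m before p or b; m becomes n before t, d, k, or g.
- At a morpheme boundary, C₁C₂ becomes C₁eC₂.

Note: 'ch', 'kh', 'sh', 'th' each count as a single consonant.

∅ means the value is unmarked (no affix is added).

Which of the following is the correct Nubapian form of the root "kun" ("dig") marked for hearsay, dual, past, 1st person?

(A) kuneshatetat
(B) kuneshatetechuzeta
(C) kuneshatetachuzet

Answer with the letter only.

C

Attach number dual -shat → kunshat.
Attach person 1st person -ta → kunshatta.
Attach tense past -chuz → kunshattachuz.
Attach evidentiality hearsay -t → kunshattachuzt.
Nasal assimilation: no change.
Apply epenthesis: kunshattachuzt → kuneshatetachuzet.
So the correct form is kuneshatetachuzet, option (C).
(A) kuneshatetat is wrong: it uses present instead of past for tense.
(B) kuneshatetechuzeta is wrong: it has the affixes in the wrong order.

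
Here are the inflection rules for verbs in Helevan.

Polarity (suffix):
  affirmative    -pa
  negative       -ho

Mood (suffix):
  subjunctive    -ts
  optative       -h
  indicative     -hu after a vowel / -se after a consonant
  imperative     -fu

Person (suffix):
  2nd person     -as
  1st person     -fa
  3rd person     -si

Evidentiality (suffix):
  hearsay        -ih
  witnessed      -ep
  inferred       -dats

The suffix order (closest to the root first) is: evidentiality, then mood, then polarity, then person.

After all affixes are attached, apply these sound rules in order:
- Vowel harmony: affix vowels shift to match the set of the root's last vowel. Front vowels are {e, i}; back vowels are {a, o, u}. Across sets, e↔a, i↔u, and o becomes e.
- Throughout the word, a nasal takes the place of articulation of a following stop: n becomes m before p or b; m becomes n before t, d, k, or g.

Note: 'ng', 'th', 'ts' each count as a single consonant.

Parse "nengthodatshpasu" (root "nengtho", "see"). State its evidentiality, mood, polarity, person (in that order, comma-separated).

Segment: nengtho-dats-h-pa-si.
evidentiality: -dats → inferred.
mood: -h → optative.
polarity: -pa → affirmative.
person: -si → 3rd person.

inferred, optative, affirmative, 3rd person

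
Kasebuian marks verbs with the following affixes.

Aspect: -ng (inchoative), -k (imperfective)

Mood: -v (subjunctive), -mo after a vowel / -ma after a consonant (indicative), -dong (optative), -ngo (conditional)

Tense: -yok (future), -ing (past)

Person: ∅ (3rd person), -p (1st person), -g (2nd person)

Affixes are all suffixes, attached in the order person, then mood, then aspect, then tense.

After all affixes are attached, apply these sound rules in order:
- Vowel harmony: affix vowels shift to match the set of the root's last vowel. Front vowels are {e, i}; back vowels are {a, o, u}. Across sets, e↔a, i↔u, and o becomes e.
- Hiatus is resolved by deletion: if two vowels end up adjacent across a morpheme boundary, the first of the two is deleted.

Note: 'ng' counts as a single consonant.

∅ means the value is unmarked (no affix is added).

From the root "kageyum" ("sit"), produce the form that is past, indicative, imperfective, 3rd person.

person = 3rd person: zero marking, form stays kageyum.
Attach mood indicative -ma (after consonant 'm') → kageyumma.
Attach aspect imperfective -k → kageyummak.
Attach tense past -ing → kageyummaking.
Apply vowel harmony: kageyummaking → kageyummakung.
Vowel deletion: no change.

kageyummakung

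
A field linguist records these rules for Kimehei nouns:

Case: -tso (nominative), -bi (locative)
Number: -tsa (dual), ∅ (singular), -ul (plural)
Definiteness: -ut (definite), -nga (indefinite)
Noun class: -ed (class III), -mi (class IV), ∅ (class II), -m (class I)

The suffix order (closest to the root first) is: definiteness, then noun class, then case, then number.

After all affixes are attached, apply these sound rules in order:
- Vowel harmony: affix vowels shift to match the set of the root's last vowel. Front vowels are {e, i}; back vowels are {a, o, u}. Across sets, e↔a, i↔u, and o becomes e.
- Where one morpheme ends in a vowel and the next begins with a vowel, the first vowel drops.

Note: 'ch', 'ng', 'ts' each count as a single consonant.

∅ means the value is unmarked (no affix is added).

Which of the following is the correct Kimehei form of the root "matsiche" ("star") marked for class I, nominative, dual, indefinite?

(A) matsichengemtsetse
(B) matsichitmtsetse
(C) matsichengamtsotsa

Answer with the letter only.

Attach definiteness indefinite -nga → matsichenga.
Attach noun class class I -m → matsichengam.
Attach case nominative -tso → matsichengamtso.
Attach number dual -tsa → matsichengamtsotsa.
Apply vowel harmony: matsichengamtsotsa → matsichengemtsetse.
Vowel deletion: no change.
So the correct form is matsichengemtsetse, option (A).
(C) matsichengamtsotsa is wrong: it fails to apply the sound rule(s).
(B) matsichitmtsetse is wrong: it uses definite instead of indefinite for definiteness.

A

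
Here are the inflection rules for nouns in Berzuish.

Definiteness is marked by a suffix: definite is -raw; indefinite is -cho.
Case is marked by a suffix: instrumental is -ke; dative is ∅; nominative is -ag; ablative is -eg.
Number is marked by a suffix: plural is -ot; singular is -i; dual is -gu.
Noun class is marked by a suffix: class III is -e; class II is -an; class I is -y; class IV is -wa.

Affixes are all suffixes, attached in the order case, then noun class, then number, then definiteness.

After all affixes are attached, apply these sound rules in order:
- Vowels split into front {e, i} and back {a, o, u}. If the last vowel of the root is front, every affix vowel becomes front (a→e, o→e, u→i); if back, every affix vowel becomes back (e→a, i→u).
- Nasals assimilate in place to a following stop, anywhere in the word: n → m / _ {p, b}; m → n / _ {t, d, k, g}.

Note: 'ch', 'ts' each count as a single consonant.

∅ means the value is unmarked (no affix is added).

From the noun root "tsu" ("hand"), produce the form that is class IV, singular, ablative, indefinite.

Attach case ablative -eg → tsueg.
Attach noun class class IV -wa → tsuegwa.
Attach number singular -i → tsuegwai.
Attach definiteness indefinite -cho → tsuegwaicho.
Apply vowel harmony: tsuegwaicho → tsuagwaucho.
Nasal assimilation: no change.

tsuagwaucho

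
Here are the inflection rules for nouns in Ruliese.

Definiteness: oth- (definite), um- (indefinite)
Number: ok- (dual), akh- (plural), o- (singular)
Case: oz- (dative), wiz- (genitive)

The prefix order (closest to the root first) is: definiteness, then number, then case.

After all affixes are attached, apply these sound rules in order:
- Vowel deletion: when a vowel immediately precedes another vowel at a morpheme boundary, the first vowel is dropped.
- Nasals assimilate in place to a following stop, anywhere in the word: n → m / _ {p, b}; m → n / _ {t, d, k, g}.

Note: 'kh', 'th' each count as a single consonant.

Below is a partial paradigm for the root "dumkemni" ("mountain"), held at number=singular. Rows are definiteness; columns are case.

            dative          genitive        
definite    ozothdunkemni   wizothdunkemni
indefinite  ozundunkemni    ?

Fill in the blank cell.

wizundunkemni

Attach definiteness indefinite um- → umdumkemni.
Attach number singular o- → oumdumkemni.
Attach case genitive wiz- → wizoumdumkemni.
Apply vowel deletion: wizoumdumkemni → wizumdumkemni.
Apply nasal assimilation: wizumdumkemni → wizundunkemni.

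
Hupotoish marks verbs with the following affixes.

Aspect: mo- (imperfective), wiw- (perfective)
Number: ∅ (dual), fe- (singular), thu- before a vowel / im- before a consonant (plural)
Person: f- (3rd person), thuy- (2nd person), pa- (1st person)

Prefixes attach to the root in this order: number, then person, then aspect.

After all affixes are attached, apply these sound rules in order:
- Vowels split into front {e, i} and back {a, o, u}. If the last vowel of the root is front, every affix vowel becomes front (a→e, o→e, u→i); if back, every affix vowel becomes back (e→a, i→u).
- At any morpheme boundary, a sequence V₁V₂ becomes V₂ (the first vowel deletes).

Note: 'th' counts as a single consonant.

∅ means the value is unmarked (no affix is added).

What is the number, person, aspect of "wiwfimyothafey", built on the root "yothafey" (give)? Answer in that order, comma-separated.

plural, 3rd person, perfective

Segment: wiw-f-im-yothafey.
number: thu/im- → plural.
person: f- → 3rd person.
aspect: wiw- → perfective.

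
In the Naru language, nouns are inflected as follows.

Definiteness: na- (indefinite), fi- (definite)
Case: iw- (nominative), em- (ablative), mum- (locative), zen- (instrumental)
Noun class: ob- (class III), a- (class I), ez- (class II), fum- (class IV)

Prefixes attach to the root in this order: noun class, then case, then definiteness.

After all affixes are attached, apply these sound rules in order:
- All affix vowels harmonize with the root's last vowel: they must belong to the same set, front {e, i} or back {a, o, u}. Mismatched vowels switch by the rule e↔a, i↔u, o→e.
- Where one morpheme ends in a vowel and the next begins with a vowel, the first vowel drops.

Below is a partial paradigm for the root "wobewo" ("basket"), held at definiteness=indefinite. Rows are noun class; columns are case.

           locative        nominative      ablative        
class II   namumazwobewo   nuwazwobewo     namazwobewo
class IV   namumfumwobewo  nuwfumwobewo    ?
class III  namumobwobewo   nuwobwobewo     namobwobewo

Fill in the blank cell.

namfumwobewo

Attach noun class class IV fum- → fumwobewo.
Attach case ablative em- → emfumwobewo.
Attach definiteness indefinite na- → naemfumwobewo.
Apply vowel harmony: naemfumwobewo → naamfumwobewo.
Apply vowel deletion: naamfumwobewo → namfumwobewo.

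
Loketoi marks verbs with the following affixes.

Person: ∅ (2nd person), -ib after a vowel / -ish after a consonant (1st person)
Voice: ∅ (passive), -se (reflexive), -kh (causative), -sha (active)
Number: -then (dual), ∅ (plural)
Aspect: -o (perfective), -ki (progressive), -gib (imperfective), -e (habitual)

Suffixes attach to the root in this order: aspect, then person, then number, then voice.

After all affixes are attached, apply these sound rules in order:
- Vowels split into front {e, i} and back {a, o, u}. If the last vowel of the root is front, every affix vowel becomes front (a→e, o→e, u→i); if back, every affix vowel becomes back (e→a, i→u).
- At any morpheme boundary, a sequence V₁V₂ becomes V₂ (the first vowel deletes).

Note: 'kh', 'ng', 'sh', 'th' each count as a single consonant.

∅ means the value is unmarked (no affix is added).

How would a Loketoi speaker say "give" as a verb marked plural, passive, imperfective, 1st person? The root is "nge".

ngegibish

Attach aspect imperfective -gib → ngegib.
Attach person 1st person -ish (after consonant 'b') → ngegibish.
number = plural: zero marking, form stays ngegibish.
voice = passive: zero marking, form stays ngegibish.
Vowel harmony: no change.
Vowel deletion: no change.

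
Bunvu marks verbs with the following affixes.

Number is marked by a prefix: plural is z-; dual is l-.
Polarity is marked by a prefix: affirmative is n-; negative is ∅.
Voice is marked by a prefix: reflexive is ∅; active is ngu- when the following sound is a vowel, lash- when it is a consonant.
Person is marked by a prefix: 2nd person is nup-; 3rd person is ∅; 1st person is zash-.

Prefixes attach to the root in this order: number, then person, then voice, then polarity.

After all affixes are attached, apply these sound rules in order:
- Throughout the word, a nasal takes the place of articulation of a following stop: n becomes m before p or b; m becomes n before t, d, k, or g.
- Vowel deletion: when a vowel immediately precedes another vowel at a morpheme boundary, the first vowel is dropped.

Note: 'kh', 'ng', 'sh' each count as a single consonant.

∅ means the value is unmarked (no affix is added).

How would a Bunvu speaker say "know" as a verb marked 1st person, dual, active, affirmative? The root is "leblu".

Attach number dual l- → lleblu.
Attach person 1st person zash- → zashlleblu.
Attach voice active lash- (before consonant 'z') → lashzashlleblu.
Attach polarity affirmative n- → nlashzashlleblu.
Nasal assimilation: no change.
Vowel deletion: no change.

nlashzashlleblu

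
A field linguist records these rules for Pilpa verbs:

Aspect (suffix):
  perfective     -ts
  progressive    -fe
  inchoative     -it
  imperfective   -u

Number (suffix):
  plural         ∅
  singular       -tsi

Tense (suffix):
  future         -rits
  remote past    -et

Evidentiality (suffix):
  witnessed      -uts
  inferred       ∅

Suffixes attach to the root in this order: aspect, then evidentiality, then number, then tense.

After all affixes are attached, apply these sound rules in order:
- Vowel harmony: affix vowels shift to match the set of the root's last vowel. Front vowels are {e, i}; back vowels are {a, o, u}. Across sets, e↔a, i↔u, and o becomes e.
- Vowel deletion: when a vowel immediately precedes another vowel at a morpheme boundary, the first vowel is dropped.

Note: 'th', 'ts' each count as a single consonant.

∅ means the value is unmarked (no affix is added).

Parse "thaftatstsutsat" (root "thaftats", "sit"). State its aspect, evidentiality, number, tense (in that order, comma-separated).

perfective, witnessed, plural, remote past

Segment: thaftats-ts-uts-et.
aspect: -ts → perfective.
evidentiality: -uts → witnessed.
number: ∅ → plural.
tense: -et → remote past.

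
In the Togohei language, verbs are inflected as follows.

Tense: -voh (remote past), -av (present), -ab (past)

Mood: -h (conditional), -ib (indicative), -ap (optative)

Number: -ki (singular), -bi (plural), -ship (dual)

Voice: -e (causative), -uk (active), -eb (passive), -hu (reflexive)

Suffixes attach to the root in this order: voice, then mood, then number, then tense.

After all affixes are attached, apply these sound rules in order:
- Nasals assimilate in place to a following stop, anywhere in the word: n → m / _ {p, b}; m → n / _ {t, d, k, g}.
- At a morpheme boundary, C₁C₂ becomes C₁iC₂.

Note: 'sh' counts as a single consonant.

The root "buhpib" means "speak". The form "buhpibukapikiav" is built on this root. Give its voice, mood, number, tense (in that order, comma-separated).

active, optative, singular, present

Segment: buhpib-uk-ap-ki-av.
voice: -uk → active.
mood: -ap → optative.
number: -ki → singular.
tense: -av → present.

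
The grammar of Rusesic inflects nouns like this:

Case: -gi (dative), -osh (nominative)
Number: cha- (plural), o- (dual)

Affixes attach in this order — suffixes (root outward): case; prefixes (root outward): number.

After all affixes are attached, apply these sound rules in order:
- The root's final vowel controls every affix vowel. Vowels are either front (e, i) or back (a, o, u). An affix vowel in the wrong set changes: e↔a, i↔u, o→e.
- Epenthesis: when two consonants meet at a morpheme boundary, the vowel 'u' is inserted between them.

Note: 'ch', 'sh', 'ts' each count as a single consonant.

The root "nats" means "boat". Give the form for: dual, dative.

onatsugu

Attach number dual o- → onats.
Attach case dative -gi → onatsgi.
Apply vowel harmony: onatsgi → onatsgu.
Apply epenthesis: onatsgu → onatsugu.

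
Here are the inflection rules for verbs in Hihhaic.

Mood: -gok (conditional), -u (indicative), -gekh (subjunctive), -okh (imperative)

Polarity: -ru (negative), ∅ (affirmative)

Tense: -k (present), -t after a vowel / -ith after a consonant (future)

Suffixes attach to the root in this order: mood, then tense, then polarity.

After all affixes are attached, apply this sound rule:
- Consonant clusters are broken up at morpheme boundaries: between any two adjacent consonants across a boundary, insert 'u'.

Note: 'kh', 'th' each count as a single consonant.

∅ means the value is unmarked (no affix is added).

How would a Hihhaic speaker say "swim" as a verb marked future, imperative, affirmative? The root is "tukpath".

Attach mood imperative -okh → tukpathokh.
Attach tense future -ith (after consonant 'kh') → tukpathokhith.
polarity = affirmative: zero marking, form stays tukpathokhith.
Epenthesis: no change.

tukpathokhith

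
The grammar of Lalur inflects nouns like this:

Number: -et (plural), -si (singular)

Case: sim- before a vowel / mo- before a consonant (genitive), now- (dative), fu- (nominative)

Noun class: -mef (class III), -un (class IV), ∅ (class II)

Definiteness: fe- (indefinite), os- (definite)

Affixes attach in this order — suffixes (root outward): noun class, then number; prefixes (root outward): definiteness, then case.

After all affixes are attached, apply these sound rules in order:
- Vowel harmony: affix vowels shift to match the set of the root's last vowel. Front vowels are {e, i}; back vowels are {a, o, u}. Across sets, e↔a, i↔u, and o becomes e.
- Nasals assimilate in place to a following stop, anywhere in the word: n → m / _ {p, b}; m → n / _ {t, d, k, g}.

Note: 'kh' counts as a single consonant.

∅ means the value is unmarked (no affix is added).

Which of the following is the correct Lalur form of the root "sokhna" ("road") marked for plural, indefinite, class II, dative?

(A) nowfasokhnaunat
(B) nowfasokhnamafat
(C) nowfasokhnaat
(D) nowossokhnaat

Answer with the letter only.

noun class = class II: zero marking, form stays sokhna.
Attach definiteness indefinite fe- → fesokhna.
Attach number plural -et → fesokhnaet.
Attach case dative now- → nowfesokhnaet.
Apply vowel harmony: nowfesokhnaet → nowfasokhnaat.
Nasal assimilation: no change.
So the correct form is nowfasokhnaat, option (C).
(B) nowfasokhnamafat is wrong: it uses class III instead of class II for noun class.
(A) nowfasokhnaunat is wrong: it uses class IV instead of class II for noun class.
(D) nowossokhnaat is wrong: it uses definite instead of indefinite for definiteness.

C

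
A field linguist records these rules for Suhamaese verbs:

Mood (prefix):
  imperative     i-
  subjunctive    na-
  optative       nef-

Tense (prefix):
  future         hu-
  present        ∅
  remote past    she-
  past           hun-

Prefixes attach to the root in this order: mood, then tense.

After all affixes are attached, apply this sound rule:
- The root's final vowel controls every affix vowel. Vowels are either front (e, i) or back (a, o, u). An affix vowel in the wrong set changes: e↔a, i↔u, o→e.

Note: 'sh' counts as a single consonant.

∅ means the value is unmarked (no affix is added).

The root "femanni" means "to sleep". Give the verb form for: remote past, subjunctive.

shenefemanni

Attach mood subjunctive na- → nafemanni.
Attach tense remote past she- → shenafemanni.
Apply vowel harmony: shenafemanni → shenefemanni.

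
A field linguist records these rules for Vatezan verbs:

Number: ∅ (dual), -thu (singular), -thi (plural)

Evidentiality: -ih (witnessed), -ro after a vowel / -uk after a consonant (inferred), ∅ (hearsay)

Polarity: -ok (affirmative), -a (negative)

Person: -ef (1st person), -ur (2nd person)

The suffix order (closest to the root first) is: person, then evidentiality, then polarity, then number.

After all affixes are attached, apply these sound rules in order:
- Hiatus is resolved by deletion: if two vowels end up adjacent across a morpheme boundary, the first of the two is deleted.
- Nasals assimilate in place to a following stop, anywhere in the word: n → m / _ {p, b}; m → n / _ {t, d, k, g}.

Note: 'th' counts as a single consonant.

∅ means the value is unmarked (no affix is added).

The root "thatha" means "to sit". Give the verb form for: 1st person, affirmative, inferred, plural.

Attach person 1st person -ef → thathaef.
Attach evidentiality inferred -uk (after consonant 'f') → thathaefuk.
Attach polarity affirmative -ok → thathaefukok.
Attach number plural -thi → thathaefukokthi.
Apply vowel deletion: thathaefukokthi → thathefukokthi.
Nasal assimilation: no change.

thathefukokthi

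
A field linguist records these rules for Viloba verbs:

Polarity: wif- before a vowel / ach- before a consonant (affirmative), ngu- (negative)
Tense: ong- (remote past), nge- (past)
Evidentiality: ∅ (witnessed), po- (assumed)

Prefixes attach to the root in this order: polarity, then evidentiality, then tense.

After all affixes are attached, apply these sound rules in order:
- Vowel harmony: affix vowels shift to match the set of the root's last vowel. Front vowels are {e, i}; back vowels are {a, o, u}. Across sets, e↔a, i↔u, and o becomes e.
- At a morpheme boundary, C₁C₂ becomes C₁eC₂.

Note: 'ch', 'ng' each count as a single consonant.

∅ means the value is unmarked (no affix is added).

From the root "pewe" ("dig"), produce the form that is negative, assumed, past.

Attach polarity negative ngu- → ngupewe.
Attach evidentiality assumed po- → pongupewe.
Attach tense past nge- → ngepongupewe.
Apply vowel harmony: ngepongupewe → ngepengipewe.
Epenthesis: no change.

ngepengipewe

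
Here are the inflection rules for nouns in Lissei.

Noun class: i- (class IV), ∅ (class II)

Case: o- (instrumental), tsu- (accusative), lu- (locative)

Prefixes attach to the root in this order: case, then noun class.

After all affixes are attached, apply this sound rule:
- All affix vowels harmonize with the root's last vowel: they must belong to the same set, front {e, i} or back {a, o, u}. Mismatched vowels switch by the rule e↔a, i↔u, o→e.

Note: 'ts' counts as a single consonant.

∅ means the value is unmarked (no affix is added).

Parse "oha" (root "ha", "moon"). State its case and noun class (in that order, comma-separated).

instrumental, class II

Segment: o-ha.
case: o- → instrumental.
noun class: ∅ → class II.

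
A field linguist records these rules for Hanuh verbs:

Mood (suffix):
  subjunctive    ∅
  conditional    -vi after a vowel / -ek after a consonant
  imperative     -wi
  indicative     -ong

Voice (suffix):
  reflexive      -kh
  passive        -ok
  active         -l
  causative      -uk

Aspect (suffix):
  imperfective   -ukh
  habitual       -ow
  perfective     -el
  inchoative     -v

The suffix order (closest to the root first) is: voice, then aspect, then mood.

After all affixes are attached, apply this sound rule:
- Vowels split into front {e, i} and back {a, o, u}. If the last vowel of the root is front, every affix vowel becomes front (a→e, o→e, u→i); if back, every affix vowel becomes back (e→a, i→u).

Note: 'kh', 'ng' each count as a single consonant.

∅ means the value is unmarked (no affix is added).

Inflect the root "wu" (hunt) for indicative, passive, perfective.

wuokalong

Attach voice passive -ok → wuok.
Attach aspect perfective -el → wuokel.
Attach mood indicative -ong → wuokelong.
Apply vowel harmony: wuokelong → wuokalong.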